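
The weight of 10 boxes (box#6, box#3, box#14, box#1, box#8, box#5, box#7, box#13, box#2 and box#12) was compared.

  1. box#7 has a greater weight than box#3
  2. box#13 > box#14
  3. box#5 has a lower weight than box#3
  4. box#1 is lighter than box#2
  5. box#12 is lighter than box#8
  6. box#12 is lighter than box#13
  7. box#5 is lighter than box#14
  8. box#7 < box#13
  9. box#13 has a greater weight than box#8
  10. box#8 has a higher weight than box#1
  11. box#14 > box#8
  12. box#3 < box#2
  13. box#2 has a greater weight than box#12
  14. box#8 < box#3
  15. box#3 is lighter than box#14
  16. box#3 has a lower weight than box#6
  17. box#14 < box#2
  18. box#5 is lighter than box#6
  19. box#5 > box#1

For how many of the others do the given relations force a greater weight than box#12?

7

Directly above box#12: box#8, box#2, box#13.
One step further: box#3, box#14 (5 so far).
One step further: box#6, box#7 (7 so far).
Nothing else is reachable above box#12; 7 in all.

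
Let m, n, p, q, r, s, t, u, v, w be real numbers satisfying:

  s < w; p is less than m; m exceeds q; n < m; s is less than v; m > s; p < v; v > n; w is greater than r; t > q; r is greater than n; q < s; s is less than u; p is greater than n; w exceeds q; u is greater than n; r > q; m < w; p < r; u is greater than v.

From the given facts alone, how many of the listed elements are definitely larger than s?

The elements the relations force above s are v, m, w, u — no chain reaches any other.
That is 4.

4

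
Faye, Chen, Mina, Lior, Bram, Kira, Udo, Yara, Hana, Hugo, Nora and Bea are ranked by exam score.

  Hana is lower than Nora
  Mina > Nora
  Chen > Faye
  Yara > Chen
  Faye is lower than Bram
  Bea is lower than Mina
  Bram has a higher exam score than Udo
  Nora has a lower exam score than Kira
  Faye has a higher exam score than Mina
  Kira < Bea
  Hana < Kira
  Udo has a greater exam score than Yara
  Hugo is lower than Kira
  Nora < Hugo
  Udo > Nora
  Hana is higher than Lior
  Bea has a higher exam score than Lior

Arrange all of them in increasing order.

Lior < Hana < Nora < Hugo < Kira < Bea < Mina < Faye < Chen < Yara < Udo < Bram

Nothing is placed below Lior, so it is least; from there Lior < Hana; Hana < Nora; Nora < Hugo; Hugo < Kira; Kira < Bea; Bea < Mina; Mina < Faye; Faye < Chen; Chen < Yara; Yara < Udo; Udo < Bram, each given directly.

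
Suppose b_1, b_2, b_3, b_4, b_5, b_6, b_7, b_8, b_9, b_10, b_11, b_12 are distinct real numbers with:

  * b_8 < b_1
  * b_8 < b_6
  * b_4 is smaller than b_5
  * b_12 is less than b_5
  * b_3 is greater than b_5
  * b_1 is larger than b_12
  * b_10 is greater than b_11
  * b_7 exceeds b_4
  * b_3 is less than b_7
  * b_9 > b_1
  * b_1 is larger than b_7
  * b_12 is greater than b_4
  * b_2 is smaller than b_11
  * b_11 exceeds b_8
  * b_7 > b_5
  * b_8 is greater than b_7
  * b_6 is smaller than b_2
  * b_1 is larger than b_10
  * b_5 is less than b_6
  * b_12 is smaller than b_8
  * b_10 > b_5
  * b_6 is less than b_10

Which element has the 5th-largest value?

b_2

Piecing the relations together gives one ordering: b_4 < b_12 < b_5 < b_3 < b_7 < b_8 < b_6 < b_2 < b_11 < b_10 < b_1 < b_9.
Counting 5 from the largest end gives b_2.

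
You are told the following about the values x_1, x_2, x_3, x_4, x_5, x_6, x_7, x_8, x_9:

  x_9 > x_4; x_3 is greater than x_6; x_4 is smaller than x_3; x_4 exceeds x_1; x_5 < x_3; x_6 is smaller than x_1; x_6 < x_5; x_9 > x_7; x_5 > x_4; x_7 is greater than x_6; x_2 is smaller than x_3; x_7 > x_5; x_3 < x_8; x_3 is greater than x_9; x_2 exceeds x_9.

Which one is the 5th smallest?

x_7

Piecing the relations together gives one ordering: x_6 < x_1 < x_4 < x_5 < x_7 < x_9 < x_2 < x_3 < x_8.
The 5th smallest is x_7.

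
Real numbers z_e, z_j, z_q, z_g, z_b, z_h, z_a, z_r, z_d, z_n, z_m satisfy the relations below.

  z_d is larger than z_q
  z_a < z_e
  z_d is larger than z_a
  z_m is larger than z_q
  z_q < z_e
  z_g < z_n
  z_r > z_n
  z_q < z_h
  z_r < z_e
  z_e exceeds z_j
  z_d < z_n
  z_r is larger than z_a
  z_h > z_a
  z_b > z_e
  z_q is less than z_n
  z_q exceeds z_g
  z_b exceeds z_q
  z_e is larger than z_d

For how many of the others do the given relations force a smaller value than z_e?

The elements the relations force below z_e are z_a, z_g, z_q, z_d, z_n, z_r, z_j — no chain reaches any other.
That is 7.

7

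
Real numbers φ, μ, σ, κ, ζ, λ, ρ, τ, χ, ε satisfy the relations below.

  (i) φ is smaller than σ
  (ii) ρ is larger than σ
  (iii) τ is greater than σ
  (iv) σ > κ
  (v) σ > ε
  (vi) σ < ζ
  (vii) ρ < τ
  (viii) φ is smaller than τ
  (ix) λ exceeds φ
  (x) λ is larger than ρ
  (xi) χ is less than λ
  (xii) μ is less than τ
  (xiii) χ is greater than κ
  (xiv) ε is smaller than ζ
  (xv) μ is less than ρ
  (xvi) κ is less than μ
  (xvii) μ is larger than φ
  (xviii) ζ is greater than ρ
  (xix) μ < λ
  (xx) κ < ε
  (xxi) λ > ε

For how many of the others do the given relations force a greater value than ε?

The elements the relations force above ε are σ, ρ, τ, λ, ζ — no chain reaches any other.
That is 5.

5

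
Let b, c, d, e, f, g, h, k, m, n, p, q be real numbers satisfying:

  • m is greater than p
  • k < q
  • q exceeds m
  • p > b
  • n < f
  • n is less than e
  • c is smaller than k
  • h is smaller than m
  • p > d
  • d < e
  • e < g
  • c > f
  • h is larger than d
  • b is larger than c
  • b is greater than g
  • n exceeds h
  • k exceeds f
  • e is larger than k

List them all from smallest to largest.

d < h < n < f < c < k < e < g < b < p < m < q

Each adjacent pair is fixed by a given relation: d < h; h < n; n < f; f < c; c < k; k < e; e < g; g < b; b < p; p < m; m < q. Chaining them end to end gives the full order.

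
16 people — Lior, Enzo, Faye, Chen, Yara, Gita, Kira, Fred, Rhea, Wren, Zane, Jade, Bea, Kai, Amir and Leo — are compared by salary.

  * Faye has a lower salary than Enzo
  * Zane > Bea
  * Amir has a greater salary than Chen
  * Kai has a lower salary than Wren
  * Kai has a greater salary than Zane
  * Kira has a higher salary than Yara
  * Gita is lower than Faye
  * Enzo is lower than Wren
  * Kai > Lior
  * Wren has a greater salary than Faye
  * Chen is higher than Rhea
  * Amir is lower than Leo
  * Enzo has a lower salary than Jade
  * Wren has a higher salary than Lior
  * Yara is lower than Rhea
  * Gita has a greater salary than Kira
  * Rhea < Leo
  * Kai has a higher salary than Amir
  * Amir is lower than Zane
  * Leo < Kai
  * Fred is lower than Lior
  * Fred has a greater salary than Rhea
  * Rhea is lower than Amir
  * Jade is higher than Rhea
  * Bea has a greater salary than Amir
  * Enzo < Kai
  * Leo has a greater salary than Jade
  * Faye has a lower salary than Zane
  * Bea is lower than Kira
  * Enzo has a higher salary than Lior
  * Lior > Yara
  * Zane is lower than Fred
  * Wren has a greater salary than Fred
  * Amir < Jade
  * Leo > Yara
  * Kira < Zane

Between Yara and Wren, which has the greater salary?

Wren

Yara < Rhea < Chen < Amir < Bea < Kira < Gita < Faye < Zane < Fred < Lior < Enzo < Jade < Leo < Kai < Wren, by transitivity through Rhea, Chen, Amir, Bea, Kira, Gita, Faye, Zane, Fred, Lior, Enzo, Jade, Leo, Kai.
So Yara < Wren; Wren is the higher of the two.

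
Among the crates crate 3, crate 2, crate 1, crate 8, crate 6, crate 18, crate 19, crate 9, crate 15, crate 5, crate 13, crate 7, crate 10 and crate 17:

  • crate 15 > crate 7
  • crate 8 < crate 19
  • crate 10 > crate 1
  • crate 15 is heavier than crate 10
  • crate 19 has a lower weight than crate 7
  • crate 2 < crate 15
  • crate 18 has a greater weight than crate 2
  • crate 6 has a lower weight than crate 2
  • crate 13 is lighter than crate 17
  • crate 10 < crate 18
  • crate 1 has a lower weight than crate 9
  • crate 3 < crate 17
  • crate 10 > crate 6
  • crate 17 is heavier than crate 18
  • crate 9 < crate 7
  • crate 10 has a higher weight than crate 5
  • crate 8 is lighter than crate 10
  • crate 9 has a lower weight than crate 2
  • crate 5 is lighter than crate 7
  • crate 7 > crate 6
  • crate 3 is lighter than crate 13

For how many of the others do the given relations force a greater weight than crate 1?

The elements the relations force above crate 1 are crate 9, crate 7, crate 10, crate 2, crate 18, crate 15, crate 17 — no chain reaches any other.
That is 7.

7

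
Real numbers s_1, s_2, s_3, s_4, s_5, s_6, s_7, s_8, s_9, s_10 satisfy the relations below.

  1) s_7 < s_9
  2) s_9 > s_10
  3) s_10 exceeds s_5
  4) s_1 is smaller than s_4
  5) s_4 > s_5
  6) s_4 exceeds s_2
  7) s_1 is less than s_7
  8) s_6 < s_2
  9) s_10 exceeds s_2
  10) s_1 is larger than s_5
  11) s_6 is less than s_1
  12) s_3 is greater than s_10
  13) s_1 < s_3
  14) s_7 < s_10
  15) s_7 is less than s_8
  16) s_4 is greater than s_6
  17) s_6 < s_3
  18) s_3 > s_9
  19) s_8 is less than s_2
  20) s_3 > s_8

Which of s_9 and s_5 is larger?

s_5 < s_1 and s_1 < s_7 give s_5 < s_7.
With s_7 < s_8: s_5 < s_1 < s_7 < s_8.
With s_8 < s_2: s_5 < s_1 < s_7 < s_8 < s_2.
Then s_2 < s_10 extends the chain to s_10.
Then s_10 < s_9 extends the chain to s_9.
So s_5 < s_9; s_9 is the larger of the two.

s_9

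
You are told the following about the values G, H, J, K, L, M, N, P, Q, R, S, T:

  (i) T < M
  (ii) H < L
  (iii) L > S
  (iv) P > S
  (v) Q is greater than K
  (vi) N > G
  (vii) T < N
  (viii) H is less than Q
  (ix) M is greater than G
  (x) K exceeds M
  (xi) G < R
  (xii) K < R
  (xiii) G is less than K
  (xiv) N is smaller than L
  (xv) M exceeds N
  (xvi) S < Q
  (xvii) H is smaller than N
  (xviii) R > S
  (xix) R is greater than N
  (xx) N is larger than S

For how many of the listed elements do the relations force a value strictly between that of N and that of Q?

2

The relations place N below Q. An element lies strictly between them when it is forced above N and also forced below Q.
Above N: {L, M, K, R}. Below Q: {H, T, G, S, M, K}.
Intersection: {M, K} — 2.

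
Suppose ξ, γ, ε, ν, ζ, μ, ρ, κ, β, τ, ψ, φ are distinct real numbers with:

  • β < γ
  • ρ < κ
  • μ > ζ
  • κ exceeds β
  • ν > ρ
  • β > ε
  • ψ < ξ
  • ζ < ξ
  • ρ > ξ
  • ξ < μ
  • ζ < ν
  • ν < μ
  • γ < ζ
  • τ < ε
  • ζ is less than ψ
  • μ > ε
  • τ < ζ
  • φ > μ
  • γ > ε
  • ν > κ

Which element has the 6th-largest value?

ξ

Piecing the relations together gives one ordering: τ < ε < β < γ < ζ < ψ < ξ < ρ < κ < ν < μ < φ.
The 6th largest is ξ.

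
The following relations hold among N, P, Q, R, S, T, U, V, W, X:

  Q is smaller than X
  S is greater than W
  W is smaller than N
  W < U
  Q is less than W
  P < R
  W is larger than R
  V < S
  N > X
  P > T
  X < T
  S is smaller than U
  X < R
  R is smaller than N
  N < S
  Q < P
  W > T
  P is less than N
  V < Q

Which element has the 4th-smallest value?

The consecutive relations fix a unique order: V < Q < X < T < P < R < W < N < S < U.
The 4th smallest is T.

T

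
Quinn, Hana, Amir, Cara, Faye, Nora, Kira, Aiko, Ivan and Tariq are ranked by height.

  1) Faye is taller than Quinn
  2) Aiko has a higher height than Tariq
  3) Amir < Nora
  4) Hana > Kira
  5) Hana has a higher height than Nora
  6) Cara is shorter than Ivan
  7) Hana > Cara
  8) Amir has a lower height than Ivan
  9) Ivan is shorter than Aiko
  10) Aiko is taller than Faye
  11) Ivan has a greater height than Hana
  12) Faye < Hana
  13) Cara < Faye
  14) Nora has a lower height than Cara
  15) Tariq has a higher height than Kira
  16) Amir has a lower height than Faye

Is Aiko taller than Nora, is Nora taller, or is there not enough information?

Aiko

Following the relations from Nora: Nora < Cara < Faye < Hana < Ivan < Aiko.
So Aiko is taller.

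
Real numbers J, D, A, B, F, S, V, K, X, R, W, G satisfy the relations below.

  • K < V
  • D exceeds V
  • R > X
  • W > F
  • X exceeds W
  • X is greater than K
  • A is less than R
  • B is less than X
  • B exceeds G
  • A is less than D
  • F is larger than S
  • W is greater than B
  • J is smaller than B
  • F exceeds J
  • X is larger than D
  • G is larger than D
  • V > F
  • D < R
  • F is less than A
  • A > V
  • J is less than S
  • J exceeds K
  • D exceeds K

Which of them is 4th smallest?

The consecutive relations fix a unique order: K < J < S < F < V < A < D < G < B < W < X < R.
Counting 4 from the smallest end gives F.

F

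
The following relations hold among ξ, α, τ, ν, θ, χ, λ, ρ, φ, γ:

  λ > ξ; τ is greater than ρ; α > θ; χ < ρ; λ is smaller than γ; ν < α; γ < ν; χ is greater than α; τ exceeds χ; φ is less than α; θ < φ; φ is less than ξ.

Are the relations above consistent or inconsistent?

consistent

The single ordering θ < φ < ξ < λ < γ < ν < α < χ < ρ < τ satisfies every listed relation, so no contradiction arises.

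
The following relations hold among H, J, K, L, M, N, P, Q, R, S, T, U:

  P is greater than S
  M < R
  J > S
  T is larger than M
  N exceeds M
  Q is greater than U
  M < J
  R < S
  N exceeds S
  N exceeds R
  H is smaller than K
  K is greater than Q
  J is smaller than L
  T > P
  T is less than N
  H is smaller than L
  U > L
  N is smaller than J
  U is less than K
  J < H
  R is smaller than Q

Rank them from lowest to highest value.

The consecutive links are each given: M < R; R < S; S < P; P < T; T < N; N < J; J < H; H < L; L < U; U < Q; Q < K.

M < R < S < P < T < N < J < H < L < U < Q < K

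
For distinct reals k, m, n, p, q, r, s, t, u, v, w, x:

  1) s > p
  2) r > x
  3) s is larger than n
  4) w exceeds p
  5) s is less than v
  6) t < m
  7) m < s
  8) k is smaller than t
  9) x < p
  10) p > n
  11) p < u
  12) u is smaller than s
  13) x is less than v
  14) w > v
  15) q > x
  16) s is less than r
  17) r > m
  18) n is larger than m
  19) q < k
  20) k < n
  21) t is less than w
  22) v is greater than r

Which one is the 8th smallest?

The consecutive relations fix a unique order: x < q < k < t < m < n < p < u < s < r < v < w.
The 8th smallest is u.

u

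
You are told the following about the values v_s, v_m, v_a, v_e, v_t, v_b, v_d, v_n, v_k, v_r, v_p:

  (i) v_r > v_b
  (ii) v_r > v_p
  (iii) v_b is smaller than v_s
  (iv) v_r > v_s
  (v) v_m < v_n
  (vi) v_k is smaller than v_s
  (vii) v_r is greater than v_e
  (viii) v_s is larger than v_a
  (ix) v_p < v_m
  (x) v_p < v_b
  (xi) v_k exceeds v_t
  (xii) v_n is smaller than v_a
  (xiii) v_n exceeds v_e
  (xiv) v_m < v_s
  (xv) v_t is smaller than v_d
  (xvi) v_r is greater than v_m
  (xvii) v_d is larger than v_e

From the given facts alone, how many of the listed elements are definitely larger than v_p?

From v_p the given relations immediately reach v_m, v_b, v_r.
From those, v_n, v_s — 5 in total.
From those, v_a — 6 in total.
No other element is forced above v_p by the given relations, so the count is 6.

6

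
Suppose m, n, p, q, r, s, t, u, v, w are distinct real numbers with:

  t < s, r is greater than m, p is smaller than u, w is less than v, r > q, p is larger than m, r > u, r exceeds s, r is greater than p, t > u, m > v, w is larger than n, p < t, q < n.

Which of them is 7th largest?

The consecutive relations fix a unique order: q < n < w < v < m < p < u < t < s < r.
Counting 7 from the largest end gives v.

v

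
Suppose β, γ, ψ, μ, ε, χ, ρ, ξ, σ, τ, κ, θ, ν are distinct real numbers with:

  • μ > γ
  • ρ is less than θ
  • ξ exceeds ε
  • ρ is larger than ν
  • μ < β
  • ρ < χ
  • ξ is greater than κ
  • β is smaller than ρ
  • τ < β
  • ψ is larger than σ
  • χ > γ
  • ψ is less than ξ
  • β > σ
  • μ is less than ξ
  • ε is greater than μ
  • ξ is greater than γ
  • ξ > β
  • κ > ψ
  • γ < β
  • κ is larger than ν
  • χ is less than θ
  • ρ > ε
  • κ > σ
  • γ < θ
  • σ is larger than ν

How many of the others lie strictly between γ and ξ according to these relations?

Chaining upward from γ reaches: μ, ε, β, ρ, χ, θ.
Chaining downward from ξ reaches: ν, μ, τ, σ, ψ, ε, β, κ.
Strictly between γ and ξ are those in both lists: μ, ε, β — 3 elements.

3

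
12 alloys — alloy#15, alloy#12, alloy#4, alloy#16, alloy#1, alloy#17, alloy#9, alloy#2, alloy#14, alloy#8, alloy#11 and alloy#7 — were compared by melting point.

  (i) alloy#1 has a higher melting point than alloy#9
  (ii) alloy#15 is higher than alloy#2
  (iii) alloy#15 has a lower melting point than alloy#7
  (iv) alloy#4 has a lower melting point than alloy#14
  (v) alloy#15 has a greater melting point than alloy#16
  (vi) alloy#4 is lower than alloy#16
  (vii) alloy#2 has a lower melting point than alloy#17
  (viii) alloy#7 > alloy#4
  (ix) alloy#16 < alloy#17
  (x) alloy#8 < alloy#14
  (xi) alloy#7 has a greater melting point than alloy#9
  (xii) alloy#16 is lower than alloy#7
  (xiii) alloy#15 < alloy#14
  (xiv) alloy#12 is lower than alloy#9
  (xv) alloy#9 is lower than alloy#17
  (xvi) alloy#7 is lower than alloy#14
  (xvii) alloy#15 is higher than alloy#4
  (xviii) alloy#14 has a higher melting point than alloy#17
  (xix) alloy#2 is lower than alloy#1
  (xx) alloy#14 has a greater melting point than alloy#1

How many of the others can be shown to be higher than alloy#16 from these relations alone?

Directly above alloy#16: alloy#15, alloy#17, alloy#7.
One step further: alloy#14 (4 so far).
No other element is forced above alloy#16 by the given relations, so the count is 4.

4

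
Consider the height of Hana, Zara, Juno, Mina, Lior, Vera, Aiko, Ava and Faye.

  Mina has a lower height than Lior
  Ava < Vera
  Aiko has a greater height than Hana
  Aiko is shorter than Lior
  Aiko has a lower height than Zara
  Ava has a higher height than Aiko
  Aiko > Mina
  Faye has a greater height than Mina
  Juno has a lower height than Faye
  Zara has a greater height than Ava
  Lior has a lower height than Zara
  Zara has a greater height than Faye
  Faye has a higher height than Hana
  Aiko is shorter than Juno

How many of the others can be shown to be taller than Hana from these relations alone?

7

From Hana the given relations immediately reach Aiko, Faye.
From those, Lior, Juno, Ava, Zara — 6 in total.
From those, Vera — 7 in total.
Nothing else is reachable above Hana; 7 in all.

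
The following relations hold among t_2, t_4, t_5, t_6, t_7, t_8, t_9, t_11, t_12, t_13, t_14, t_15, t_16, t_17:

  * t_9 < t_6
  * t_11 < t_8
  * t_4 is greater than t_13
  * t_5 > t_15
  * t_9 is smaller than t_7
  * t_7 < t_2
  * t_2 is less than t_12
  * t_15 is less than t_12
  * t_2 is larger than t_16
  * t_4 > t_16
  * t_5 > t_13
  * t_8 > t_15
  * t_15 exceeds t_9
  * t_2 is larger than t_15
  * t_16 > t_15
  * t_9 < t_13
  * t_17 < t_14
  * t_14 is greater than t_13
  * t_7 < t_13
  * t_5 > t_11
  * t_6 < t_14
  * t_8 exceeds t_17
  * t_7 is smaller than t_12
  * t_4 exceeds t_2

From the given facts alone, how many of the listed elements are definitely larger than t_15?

From t_15 the given relations immediately reach t_16, t_2, t_8, t_5, t_12.
From those, t_4 — 6 in total.
Nothing else is reachable above t_15; 6 in all.

6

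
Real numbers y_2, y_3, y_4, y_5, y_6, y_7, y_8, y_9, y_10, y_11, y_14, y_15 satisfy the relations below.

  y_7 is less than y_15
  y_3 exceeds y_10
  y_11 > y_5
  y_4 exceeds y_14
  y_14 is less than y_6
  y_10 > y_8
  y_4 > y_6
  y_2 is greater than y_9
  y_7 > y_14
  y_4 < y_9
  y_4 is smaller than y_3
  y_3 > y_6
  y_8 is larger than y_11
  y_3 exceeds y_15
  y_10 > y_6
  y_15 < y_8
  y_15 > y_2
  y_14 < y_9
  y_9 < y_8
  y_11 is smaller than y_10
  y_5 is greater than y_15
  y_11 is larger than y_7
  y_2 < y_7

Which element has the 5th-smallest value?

y_2

Chaining the given pairs: y_14 < y_6 < y_4 < y_9 < y_2 < y_7 < y_15 < y_5 < y_11 < y_8 < y_10 < y_3.
Counting 5 from the smallest end gives y_2.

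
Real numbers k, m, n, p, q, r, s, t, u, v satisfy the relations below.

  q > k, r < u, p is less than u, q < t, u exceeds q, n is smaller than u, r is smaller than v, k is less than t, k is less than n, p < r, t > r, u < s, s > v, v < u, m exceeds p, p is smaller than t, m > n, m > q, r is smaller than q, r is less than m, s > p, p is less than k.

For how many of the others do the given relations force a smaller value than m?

Directly below m: p, r, q, n.
One step further: k (5 so far).
No other element is forced below m by the given relations, so the count is 5.

5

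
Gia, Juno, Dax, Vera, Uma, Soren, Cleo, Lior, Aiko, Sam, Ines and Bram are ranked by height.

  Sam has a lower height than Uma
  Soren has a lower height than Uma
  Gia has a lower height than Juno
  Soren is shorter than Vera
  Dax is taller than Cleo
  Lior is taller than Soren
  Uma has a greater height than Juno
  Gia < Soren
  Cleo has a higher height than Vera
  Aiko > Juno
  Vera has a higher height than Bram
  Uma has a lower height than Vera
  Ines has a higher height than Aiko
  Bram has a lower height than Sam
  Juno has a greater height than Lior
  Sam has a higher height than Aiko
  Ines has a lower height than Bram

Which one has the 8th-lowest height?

Sam

Piecing the relations together gives one ordering: Gia < Soren < Lior < Juno < Aiko < Ines < Bram < Sam < Uma < Vera < Cleo < Dax.
Counting 8 from the smallest end gives Sam.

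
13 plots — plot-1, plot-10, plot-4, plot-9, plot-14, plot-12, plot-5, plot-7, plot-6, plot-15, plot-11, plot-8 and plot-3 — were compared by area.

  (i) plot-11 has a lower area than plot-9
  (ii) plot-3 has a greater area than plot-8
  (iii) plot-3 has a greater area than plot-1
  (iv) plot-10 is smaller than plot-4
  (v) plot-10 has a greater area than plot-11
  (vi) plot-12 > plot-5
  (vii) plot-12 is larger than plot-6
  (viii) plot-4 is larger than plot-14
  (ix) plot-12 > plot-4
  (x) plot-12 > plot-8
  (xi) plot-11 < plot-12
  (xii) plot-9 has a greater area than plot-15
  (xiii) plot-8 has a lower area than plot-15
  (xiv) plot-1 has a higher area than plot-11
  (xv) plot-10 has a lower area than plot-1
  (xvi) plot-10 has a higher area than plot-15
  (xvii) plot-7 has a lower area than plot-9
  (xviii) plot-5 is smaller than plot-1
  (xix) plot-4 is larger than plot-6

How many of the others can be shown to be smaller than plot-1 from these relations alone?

5

The elements the relations force below plot-1 are plot-11, plot-8, plot-15, plot-10, plot-5 — no chain reaches any other.
That is 5.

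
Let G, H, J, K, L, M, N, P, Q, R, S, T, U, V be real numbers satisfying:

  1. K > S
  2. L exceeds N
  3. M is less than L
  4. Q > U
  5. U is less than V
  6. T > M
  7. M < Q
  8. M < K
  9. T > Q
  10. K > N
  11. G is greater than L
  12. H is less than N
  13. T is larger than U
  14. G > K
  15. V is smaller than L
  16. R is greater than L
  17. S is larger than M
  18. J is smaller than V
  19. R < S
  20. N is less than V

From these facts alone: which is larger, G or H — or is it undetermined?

H < N and N < V give H < V.
Then V < L extends the chain to L.
Then L < R extends the chain to R.
Then R < S extends the chain to S.
Then S < K extends the chain to K.
Then K < G extends the chain to G.
So G is larger.

G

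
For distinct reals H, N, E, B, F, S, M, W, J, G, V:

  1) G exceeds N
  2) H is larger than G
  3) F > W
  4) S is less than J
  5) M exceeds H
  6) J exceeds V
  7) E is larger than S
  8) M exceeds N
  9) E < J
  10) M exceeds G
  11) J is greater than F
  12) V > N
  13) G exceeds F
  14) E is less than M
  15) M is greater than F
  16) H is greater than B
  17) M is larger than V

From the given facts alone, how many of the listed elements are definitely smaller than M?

Directly below M: N, F, V, G, H, E.
One step further: W, S, B (9 so far).
No other element is forced below M by the given relations, so the count is 9.

9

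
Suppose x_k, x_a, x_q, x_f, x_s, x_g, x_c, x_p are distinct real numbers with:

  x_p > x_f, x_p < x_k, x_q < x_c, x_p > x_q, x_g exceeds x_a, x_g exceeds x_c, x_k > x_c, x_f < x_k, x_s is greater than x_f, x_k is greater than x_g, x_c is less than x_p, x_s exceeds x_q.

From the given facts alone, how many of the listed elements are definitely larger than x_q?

The elements the relations force above x_q are x_c, x_p, x_s, x_g, x_k — no chain reaches any other.
That is 5.

5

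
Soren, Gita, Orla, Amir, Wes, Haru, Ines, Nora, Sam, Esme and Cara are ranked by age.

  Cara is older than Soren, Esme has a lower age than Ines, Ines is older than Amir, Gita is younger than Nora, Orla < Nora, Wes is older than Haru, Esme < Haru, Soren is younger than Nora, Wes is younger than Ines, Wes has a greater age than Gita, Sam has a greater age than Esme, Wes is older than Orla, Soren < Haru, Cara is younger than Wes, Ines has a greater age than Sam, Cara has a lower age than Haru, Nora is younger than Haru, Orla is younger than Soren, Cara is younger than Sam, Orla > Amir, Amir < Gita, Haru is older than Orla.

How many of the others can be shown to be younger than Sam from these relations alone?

5

Directly below Sam: Cara, Esme.
One step further: Soren (3 so far).
One step further: Orla (4 so far).
One step further: Amir (5 so far).
Nothing else is reachable below Sam; 5 in all.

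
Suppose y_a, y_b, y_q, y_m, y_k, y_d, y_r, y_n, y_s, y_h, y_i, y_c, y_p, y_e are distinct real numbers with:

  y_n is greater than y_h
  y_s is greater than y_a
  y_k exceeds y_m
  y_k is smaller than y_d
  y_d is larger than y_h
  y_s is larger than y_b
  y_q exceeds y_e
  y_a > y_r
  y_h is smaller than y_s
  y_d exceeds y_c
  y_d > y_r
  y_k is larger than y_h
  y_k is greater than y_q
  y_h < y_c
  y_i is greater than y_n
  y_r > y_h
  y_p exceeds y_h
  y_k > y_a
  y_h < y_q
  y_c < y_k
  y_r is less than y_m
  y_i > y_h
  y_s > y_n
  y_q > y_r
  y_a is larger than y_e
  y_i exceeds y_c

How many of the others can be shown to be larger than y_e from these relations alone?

5

The elements the relations force above y_e are y_q, y_a, y_k, y_d, y_s — no chain reaches any other.
That is 5.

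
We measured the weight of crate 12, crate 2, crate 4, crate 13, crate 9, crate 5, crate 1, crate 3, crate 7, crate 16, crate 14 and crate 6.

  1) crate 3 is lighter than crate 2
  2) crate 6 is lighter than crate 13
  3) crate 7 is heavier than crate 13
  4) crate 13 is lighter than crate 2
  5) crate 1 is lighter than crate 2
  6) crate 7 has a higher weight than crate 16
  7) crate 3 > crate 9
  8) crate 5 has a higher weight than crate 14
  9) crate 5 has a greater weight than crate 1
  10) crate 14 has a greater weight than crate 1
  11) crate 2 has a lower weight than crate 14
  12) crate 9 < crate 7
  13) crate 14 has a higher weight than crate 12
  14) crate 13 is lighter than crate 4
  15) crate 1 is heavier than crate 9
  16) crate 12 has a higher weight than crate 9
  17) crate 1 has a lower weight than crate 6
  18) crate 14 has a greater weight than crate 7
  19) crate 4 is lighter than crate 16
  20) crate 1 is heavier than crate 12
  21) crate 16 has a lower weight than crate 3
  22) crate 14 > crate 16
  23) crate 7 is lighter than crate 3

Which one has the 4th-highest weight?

Piecing the relations together gives one ordering: crate 9 < crate 12 < crate 1 < crate 6 < crate 13 < crate 4 < crate 16 < crate 7 < crate 3 < crate 2 < crate 14 < crate 5.
The 4th largest is crate 3.

crate 3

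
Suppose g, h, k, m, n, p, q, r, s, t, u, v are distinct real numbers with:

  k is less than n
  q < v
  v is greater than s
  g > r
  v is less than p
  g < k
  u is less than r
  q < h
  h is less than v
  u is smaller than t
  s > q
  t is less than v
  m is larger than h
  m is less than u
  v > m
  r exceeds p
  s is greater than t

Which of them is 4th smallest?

u

Chaining the given pairs: q < h < m < u < t < s < v < p < r < g < k < n.
The 4th smallest is u.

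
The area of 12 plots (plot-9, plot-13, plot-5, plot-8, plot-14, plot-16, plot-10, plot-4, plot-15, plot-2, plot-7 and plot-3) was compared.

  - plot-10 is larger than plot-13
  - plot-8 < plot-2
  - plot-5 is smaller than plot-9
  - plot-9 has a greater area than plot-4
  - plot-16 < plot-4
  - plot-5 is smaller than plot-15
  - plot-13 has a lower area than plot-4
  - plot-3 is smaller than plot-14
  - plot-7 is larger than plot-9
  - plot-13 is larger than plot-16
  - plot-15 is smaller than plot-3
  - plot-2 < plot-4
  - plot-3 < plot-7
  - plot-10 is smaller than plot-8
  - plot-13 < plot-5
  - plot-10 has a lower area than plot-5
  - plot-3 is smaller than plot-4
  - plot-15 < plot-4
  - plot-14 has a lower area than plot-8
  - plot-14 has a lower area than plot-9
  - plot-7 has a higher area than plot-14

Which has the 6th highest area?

plot-14

The consecutive relations fix a unique order: plot-16 < plot-13 < plot-10 < plot-5 < plot-15 < plot-3 < plot-14 < plot-8 < plot-2 < plot-4 < plot-9 < plot-7.
The 6th largest is plot-14.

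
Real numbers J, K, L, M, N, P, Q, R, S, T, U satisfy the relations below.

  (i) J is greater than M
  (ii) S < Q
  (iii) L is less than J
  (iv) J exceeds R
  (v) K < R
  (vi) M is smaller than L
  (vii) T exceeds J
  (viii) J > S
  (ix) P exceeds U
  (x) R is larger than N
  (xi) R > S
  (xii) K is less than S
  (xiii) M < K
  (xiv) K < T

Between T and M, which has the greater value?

Link the given pairs in sequence: M < K; K < S; S < R; R < J; J < T.
Chaining these gives M < K < S < R < J < T.
So M < T; T is the larger of the two.

T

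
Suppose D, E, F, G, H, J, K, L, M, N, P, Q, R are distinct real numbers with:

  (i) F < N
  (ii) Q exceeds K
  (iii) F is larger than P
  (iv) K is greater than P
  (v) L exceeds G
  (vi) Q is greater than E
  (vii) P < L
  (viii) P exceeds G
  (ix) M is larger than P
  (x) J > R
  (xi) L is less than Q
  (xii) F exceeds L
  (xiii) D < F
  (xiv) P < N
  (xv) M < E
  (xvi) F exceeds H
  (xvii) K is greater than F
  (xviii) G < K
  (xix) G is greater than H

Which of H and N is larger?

H < G and G < P give H < P.
With P < L: H < G < P < L.
With L < F: H < G < P < L < F.
With F < N: H < G < P < L < F < N.
So H < N; N is the larger of the two.

N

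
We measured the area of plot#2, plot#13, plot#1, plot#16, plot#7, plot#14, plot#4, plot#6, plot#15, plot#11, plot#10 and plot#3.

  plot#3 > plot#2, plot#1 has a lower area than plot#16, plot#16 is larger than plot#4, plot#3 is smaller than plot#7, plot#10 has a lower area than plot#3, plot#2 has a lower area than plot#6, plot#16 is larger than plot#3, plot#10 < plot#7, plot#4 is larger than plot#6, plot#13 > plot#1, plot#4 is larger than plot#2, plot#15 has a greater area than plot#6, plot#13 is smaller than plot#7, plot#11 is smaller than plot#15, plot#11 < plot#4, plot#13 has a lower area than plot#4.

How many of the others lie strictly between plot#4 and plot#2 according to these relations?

The relations place plot#2 below plot#4. An element lies strictly between them when it is forced above plot#2 and also forced below plot#4.
Above plot#2: {plot#6, plot#3, plot#16, plot#15, plot#7}. Below plot#4: {plot#1, plot#6, plot#13, plot#11}.
Intersection: {plot#6} — 1.

1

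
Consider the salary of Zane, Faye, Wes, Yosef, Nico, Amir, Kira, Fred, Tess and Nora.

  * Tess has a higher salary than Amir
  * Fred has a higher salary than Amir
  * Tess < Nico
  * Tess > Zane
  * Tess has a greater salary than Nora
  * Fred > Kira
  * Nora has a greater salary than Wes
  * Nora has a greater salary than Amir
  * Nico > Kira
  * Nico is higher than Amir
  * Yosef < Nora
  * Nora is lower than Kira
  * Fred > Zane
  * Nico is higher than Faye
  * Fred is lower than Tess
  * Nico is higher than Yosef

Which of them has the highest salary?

Amir is not greatest since Amir < Tess; Wes is not greatest since Wes < Nora; Yosef is not greatest since Yosef < Nora; Nora is not greatest since Nora < Kira; Kira is not greatest since Kira < Nico; Zane is not greatest since Zane < Tess; Fred is not greatest since Fred < Tess; Tess is not greatest since Tess < Nico; Faye is not greatest since Faye < Nico.
Only Nico has nothing above it, so Nico is the highest salary.

Nico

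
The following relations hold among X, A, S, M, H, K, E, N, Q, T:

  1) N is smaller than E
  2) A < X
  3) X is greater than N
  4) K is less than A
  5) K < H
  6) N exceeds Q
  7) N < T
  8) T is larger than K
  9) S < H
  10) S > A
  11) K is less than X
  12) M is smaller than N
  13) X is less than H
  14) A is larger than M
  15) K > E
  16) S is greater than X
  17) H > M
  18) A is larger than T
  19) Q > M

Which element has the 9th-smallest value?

Piecing the relations together gives one ordering: M < Q < N < E < K < T < A < X < S < H.
Counting 9 from the smallest end gives S.

S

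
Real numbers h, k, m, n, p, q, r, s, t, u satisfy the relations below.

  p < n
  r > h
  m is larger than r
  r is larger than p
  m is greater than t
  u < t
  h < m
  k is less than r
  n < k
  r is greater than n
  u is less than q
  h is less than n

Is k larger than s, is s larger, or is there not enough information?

undetermined

Following every chain through s: nothing is chained to s.
k is not reached, and no chain runs the other way from k to s.
So the given relations leave the order of s and k undetermined.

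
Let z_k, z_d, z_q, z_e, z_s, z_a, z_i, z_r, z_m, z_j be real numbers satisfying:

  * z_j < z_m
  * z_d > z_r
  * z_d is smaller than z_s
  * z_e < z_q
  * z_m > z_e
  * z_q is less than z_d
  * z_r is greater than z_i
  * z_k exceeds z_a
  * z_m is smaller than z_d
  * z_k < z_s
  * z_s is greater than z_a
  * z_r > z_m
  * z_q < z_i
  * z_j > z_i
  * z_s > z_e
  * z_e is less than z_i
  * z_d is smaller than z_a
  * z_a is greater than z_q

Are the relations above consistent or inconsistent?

consistent

The single ordering z_e < z_q < z_i < z_j < z_m < z_r < z_d < z_a < z_k < z_s satisfies every listed relation, so no contradiction arises.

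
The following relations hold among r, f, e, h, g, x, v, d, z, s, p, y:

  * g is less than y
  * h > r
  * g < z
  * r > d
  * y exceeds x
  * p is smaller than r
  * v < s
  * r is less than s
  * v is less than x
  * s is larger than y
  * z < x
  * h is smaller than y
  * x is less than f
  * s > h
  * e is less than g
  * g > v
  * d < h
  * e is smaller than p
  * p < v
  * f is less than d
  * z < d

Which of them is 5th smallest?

z

The consecutive relations fix a unique order: e < p < v < g < z < x < f < d < r < h < y < s.
The 5th smallest is z.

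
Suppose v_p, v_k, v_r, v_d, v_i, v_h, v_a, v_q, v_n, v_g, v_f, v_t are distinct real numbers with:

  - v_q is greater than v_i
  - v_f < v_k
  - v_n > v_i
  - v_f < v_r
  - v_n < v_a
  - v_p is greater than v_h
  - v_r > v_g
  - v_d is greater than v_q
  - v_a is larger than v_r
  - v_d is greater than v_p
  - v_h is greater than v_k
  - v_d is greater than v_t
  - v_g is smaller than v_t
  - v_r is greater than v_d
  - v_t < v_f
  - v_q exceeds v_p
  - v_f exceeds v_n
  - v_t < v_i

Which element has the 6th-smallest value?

v_k

The consecutive relations fix a unique order: v_g < v_t < v_i < v_n < v_f < v_k < v_h < v_p < v_q < v_d < v_r < v_a.
The 6th smallest is v_k.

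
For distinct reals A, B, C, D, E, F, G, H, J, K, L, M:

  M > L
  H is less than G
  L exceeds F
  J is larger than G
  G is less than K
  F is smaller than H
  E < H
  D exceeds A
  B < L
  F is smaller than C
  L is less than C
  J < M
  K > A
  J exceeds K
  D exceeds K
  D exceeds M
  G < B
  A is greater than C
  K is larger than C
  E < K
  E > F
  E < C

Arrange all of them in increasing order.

F < E < H < G < B < L < C < A < K < J < M < D

The consecutive links are each given: F < E; E < H; H < G; G < B; B < L; L < C; C < A; A < K; K < J; J < M; M < D.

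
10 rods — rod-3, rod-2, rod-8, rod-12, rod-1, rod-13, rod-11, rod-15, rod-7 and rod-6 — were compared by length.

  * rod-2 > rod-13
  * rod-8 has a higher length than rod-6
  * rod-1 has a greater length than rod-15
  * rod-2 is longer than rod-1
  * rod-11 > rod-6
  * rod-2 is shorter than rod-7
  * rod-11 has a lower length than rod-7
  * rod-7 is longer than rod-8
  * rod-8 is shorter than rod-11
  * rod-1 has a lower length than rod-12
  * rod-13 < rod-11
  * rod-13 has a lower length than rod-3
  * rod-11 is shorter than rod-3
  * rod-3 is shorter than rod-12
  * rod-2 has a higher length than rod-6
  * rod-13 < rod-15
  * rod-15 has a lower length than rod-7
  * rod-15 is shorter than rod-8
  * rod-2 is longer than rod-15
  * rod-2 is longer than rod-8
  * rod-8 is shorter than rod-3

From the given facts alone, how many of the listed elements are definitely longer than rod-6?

The elements the relations force above rod-6 are rod-8, rod-11, rod-3, rod-2, rod-12, rod-7 — no chain reaches any other.
That is 6.

6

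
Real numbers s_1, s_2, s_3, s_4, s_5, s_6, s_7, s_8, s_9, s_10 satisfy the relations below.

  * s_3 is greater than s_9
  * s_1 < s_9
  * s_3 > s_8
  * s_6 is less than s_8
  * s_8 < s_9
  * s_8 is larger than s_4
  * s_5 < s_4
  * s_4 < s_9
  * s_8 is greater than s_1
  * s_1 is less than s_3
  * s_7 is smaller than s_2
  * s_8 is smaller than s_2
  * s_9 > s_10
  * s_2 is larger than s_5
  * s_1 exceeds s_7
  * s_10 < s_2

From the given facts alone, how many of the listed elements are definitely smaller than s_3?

From s_3 the given relations immediately reach s_1, s_8, s_9.
From those, s_10, s_7, s_4, s_6 — 7 in total.
From those, s_5 — 8 in total.
No other element is forced below s_3 by the given relations, so the count is 8.

8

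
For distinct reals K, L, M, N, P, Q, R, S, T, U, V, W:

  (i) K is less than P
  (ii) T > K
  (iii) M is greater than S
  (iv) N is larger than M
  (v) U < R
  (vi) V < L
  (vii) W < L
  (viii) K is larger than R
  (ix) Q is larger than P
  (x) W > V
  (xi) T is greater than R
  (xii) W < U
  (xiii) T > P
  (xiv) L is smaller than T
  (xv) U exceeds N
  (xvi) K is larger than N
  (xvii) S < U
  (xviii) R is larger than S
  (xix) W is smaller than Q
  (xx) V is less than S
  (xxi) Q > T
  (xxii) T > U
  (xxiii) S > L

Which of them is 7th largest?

The consecutive relations fix a unique order: V < W < L < S < M < N < U < R < K < P < T < Q.
Counting 7 from the largest end gives N.

N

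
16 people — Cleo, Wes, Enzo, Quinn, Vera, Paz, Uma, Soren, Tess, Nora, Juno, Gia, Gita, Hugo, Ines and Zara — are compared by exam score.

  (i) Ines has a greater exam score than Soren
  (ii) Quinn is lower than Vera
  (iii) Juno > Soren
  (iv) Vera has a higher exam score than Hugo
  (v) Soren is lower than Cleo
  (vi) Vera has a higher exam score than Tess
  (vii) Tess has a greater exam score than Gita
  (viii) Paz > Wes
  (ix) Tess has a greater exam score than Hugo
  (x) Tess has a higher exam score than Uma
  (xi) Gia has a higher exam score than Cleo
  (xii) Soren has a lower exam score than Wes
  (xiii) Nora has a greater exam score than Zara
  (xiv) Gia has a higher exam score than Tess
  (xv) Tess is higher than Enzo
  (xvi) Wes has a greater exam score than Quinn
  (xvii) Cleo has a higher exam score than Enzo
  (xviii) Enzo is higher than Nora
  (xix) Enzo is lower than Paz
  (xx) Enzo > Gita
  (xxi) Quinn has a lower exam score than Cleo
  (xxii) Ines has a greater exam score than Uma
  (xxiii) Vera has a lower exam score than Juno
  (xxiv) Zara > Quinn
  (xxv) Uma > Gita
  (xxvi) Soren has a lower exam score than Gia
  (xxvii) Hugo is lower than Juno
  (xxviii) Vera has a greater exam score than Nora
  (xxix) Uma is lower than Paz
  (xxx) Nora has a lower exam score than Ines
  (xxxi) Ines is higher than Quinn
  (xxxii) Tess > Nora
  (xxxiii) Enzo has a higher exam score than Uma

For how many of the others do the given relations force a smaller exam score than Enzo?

5

The elements the relations force below Enzo are Quinn, Zara, Gita, Uma, Nora — no chain reaches any other.
That is 5.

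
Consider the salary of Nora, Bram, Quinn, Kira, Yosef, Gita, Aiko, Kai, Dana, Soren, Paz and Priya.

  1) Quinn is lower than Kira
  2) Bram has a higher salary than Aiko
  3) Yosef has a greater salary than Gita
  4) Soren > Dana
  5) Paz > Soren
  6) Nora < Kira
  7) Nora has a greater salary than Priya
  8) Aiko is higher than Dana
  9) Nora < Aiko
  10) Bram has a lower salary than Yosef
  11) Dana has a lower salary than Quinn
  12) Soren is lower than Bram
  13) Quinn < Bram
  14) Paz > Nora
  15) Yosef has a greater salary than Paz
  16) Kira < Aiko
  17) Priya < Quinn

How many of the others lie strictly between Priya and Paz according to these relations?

1

Chaining upward from Priya reaches: Nora, Quinn, Kira, Aiko, Bram, Yosef.
Chaining downward from Paz reaches: Dana, Nora, Soren.
Strictly between Priya and Paz are those in both lists: Nora — 1 element.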